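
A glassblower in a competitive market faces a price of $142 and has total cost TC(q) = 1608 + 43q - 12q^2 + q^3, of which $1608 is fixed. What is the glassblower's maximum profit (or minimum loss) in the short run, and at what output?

AVC = 43 - 12q + q^2; min AVC = $7 at q = 6. Since P = $142 ≥ min AVC, the firm produces.
With MC = 43 - 24q + 3q^2, P = MC on the upward-sloping part at q* = 11.
TR = 142·11 = 1562. TC = 1608 + 352 = 1960. Profit = 1562 − 1960 = -$398.
That loss of $398 beats the $1608 the firm would lose by shutting down; producing recovers $1210 of fixed cost.

Profit = -$398 at q = 11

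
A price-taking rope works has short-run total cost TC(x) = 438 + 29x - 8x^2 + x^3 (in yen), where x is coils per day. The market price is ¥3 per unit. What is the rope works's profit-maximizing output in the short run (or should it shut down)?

Strip out fixed cost: VC = 29x - 8x^2 + x^3. Then AVC = 29 - 8x + x^2 and MC = 29 - 16x + 3x^2.
The AVC parabola has its vertex at x = 8/2 = 4, where AVC = 29 - 8·4 + 4^2 = ¥13.
Since P = ¥3 < min AVC = ¥13, price fails to cover variable cost at any output.
Best response: produce nothing and absorb the ¥438 fixed cost.

Shut down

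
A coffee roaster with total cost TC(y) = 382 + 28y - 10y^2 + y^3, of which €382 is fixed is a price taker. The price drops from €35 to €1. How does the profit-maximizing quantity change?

Output falls from 7 to 0 (the firm shuts down)

MC = 28 - 20y + 3y^2; the shutdown threshold is min AVC = €3 (at y = 5).
At P = €35 ≥ min AVC, set P = MC on the rising branch: y = 7.
At P = €1 < min AVC = €3, price no longer covers variable cost at any output, so the firm shuts down: y = 0.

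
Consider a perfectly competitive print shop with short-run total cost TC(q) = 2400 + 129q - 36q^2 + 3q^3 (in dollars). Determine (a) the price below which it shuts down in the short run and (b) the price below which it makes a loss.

AVC = 129 - 36q + 3q^2; minimized at q = 6, giving min AVC = $21. That is the shutdown price.
ATC = 2400/q + 129 - 36q + 3q^2. Setting dATC/dq = −2400/q^2 − 36 + 6q = 0 gives q = 10 (since 6·10^3 − 36·10^2 = 2400).
min ATC = 2400/10 + 129 − 36·10 + 3·10^2 = $309. That is the break-even price.
Between these two prices the firm operates at a loss; above $309 it earns a profit.

Shutdown price = $21; break-even price = $309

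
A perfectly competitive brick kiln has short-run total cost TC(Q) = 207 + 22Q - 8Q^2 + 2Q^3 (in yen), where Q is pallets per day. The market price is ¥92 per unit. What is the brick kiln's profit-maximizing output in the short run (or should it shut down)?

Produce at Q = 5

Variable cost is VC = 22Q - 8Q^2 + 2Q^3, so AVC = VC/Q = 22 - 8Q + 2Q^2 and MC = dTC/dQ = 22 - 16Q + 6Q^2.
AVC hits its minimum where MC = AVC, at Q = 2, giving min AVC = 22 - 8·2 + 2·2^2 = ¥14.
P = ¥92 exceeds min AVC = ¥14, so the firm stays open.
Solving P = MC: -70 - 16Q + 6Q^2 = 0 ⇒ Q = -7/3 or 5. On the upward-sloping branch, Q* = 5.
Check: AVC at Q = 5 is ¥32 ≤ P, so revenue covers variable cost.
Profit = P·Q − TC = 92·5 − 367 = ¥93.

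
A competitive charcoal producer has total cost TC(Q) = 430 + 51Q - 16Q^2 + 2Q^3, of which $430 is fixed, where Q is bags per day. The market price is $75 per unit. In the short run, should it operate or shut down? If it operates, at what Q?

From TC, MC = TC'(Q) = 51 - 32Q + 6Q^2 and AVC = VC/Q = 51 - 16Q + 2Q^2.
AVC hits its minimum where MC = AVC, at Q = 4, giving min AVC = 51 - 16·4 + 2·4^2 = $19.
P = $75 exceeds min AVC = $19, so the firm stays open.
Set P = MC: 75 = 51 - 32Q + 6Q^2 → -24 - 32Q + 6Q^2 = 0. The roots are Q = -2/3 and Q = 6; the profit-maximizing output is on the rising part of MC, so Q* = 6.
Check: AVC at Q = 6 is $27 ≤ P, so revenue covers variable cost.
Profit = P·Q − TC = 75·6 − 592 = -$142, a loss, but smaller than the $430 fixed cost the firm would lose by shutting down.

Produce at Q = 6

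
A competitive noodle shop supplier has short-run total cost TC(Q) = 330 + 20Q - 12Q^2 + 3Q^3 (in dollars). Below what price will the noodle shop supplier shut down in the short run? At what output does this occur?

$8 per unit, at Q = 2

The firm shuts down when price falls below the minimum of average variable cost. AVC = VC/Q = 20 - 12Q + 3Q^2.
At the minimum of AVC, MC = AVC. MC = 20 - 24Q + 9Q^2; setting MC = AVC gives 6Q^2 - 12Q = 0, so Q = 2. min AVC = 8.
For P < $8 the firm produces nothing.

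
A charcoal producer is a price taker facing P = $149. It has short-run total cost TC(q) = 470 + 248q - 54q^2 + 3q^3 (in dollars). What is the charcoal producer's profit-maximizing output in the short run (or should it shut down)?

Produce at q = 11

Variable cost is VC = 248q - 54q^2 + 3q^3, so AVC = VC/q = 248 - 54q + 3q^2 and MC = dTC/dq = 248 - 108q + 9q^2.
The AVC parabola has its vertex at q = 54/6 = 9, where AVC = 248 - 54·9 + 3·9^2 = $5.
Because $149 ≥ $5, revenue can cover variable cost; the firm operates.
Solving P = MC: 99 - 108q + 9q^2 = 0 ⇒ q = 1 or 11. On the upward-sloping branch, q* = 11.
Check: AVC at q = 11 is $17 ≤ P, so revenue covers variable cost.
Profit = P·q − TC = 149·11 − 657 = $982.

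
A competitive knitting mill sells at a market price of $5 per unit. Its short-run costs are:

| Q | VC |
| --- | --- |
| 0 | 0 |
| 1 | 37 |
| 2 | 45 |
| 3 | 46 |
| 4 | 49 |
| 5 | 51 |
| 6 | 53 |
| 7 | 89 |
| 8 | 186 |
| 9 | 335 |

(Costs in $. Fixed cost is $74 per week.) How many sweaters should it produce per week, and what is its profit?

Tabulate TR − TC: Q=0: -74; Q=1: -106; Q=2: -109; Q=3: -105; Q=4: -103; Q=5: -100; Q=6: -97; Q=7: -128; Q=8: -220; Q=9: -364.
Profit is highest at Q = 0. Equivalently, the lowest AVC in the table is 53/6 ≈ $8.83 at Q = 6, and P = $5 falls below it — price never covers variable cost, so the firm shuts down and loses only its fixed cost.

Q = 0 (shut down); profit = -$74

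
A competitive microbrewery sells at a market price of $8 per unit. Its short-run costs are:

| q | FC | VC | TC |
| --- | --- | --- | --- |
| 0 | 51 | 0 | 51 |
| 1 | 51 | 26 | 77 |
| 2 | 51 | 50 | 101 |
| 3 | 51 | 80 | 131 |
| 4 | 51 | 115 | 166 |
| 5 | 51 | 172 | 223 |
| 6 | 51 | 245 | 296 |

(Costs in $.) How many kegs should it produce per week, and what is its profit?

q = 0 (shut down); profit = -$51

Tabulate TR − TC: q=0: -51; q=1: -69; q=2: -85; q=3: -107; q=4: -134; q=5: -183; q=6: -248.
Profit is highest at q = 0. Equivalently, the lowest AVC in the table is 50/2 ≈ $25 at q = 2, and P = $8 falls below it — price never covers variable cost, so the firm shuts down and loses only its fixed cost.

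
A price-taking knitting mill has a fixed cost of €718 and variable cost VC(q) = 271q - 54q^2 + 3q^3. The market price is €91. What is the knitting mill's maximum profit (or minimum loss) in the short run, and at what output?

AVC = 271 - 54q + 3q^2 has its minimum €28 at q = 9; price €91 clears that bar, so the firm operates.
MC = 271 - 108q + 9q^2. Setting P = MC and taking the root on the rising branch gives q* = 10.
TR = 91·10 = 910. TC = 718 + 310 = 1028. Profit = 910 − 1028 = -€118.
By producing, the firm covers all variable cost plus €600 of fixed cost; shutting down would lose the full €718.

Profit = -€118 at q = 10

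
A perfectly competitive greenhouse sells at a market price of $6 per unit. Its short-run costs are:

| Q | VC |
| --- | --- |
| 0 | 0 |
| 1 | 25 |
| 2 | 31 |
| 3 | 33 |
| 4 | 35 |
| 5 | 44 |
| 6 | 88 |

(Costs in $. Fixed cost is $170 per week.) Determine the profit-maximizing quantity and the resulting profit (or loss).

Tabulate TR − TC: Q=0: -170; Q=1: -189; Q=2: -189; Q=3: -185; Q=4: -181; Q=5: -184; Q=6: -222.
Profit is highest at Q = 0. Equivalently, the lowest AVC in the table is 35/4 ≈ $8.75 at Q = 4, and P = $6 falls below it — price never covers variable cost, so the firm shuts down and loses only its fixed cost.

Q = 0 (shut down); profit = -$170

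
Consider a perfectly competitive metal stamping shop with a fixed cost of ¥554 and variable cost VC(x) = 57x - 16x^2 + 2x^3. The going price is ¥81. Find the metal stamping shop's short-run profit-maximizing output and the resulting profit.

Profit = -¥266 at x = 6

AVC = 57 - 16x + 2x^2 has its minimum ¥25 at x = 4; price ¥81 clears that bar, so the firm operates.
MC = 57 - 32x + 6x^2. Setting P = MC and taking the root on the rising branch gives x* = 6.
TR = 81·6 = 486. TC = 554 + 198 = 752. Profit = 486 − 752 = -¥266.
By producing, the firm covers all variable cost plus ¥288 of fixed cost; shutting down would lose the full ¥554.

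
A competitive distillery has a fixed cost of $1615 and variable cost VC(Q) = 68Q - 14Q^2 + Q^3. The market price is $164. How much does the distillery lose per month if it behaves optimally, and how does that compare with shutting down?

AVC = 68 - 14Q + Q^2; min AVC = $19 at Q = 7. Since P = $164 ≥ min AVC, the firm produces.
MC = 68 - 28Q + 3Q^2. Setting P = MC and taking the root on the rising branch gives Q* = 12.
TR = 164·12 = 1968. TC = 1615 + 528 = 2143. Profit = 1968 − 2143 = -$175.
By producing, the firm covers all variable cost plus $1440 of fixed cost; shutting down would lose the full $1615.

Profit = -$175 at Q = 12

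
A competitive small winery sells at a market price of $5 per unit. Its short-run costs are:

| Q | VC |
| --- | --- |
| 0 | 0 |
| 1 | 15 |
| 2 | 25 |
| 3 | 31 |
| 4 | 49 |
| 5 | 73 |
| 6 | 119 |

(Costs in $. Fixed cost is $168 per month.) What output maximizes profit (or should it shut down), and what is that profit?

Profit at each row (π = 5Q − TC): Q=0: -168; Q=1: -178; Q=2: -183; Q=3: -184; Q=4: -197; Q=5: -216; Q=6: -257.
Profit is highest at Q = 0. Equivalently, the lowest AVC in the table is 31/3 ≈ $10.33 at Q = 3, and P = $5 falls below it — price never covers variable cost, so the firm shuts down and loses only its fixed cost.

Q = 0 (shut down); profit = -$168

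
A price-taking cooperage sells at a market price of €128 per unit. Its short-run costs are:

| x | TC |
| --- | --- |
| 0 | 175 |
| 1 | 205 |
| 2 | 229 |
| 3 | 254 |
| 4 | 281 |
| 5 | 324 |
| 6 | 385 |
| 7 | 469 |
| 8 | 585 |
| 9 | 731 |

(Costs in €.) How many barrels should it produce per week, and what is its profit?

Tabulate TR − TC: x=0: -175; x=1: -77; x=2: 27; x=3: 130; x=4: 231; x=5: 316; x=6: 383; x=7: 427; x=8: 439; x=9: 421.
Profit is maximized at x = 8. AVC there is 410/8 = €51.25 ≤ P, so producing beats shutting down (which would give -€175).

x = 8; profit = €439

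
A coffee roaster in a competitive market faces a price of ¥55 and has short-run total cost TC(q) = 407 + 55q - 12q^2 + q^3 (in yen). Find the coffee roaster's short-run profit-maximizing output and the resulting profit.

Profit = -¥151 at q = 8

AVC = 55 - 12q + q^2; min AVC = ¥19 at q = 6. Since P = ¥55 ≥ min AVC, the firm produces.
With MC = 55 - 24q + 3q^2, P = MC on the upward-sloping part at q* = 8.
TR = 55·8 = 440. TC = 407 + 184 = 591. Profit = 440 − 591 = -¥151.
Shutting down would mean losing the fixed cost of ¥407, so operating at a loss of ¥151 is better by ¥256.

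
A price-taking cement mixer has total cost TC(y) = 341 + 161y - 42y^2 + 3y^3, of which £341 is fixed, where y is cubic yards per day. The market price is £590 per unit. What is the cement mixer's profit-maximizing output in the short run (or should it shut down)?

Variable cost is VC = 161y - 42y^2 + 3y^3, so AVC = VC/y = 161 - 42y + 3y^2 and MC = dTC/dy = 161 - 84y + 9y^2.
The AVC parabola has its vertex at y = 42/6 = 7, where AVC = 161 - 42·7 + 3·7^2 = £14.
Because £590 ≥ £14, revenue can cover variable cost; the firm operates.
Set P = MC: 590 = 161 - 84y + 9y^2 → -429 - 84y + 9y^2 = 0. The roots are y = -11/3 and y = 13; the profit-maximizing output is on the rising part of MC, so y* = 13.
Check: AVC at y = 13 is £122 ≤ P, so revenue covers variable cost.
Profit = P·y − TC = 590·13 − 1927 = £5743.

Produce at y = 13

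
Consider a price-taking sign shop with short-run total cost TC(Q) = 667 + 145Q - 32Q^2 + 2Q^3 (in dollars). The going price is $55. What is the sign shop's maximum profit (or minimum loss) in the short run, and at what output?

AVC = 145 - 32Q + 2Q^2 has its minimum $17 at Q = 8; price $55 clears that bar, so the firm operates.
With MC = 145 - 64Q + 6Q^2, P = MC on the upward-sloping part at Q* = 9.
TR = 55·9 = 495. TC = 667 + 171 = 838. Profit = 495 − 838 = -$343.
Shutting down would mean losing the fixed cost of $667, so operating at a loss of $343 is better by $324.

Profit = -$343 at Q = 9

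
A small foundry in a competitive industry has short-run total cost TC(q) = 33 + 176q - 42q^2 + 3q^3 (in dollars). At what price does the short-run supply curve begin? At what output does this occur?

$29 per unit, at q = 7

The firm shuts down when price falls below the minimum of average variable cost. AVC = VC/q = 176 - 42q + 3q^2.
dAVC/dq = -42 + 6q = 0 gives q = 7. min AVC = 176 - 42·7 + 3·7^2 = 29.
The firm shuts down for any P below $29.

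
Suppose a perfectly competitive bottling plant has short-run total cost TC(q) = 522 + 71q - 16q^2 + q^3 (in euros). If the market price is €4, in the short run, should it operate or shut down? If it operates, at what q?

Shut down

Strip out fixed cost: VC = 71q - 16q^2 + q^3. Then AVC = 71 - 16q + q^2 and MC = 71 - 32q + 3q^2.
AVC is minimized where dAVC/dq = -16 + 2q = 0, at q = 8; min AVC = 71 - 16·8 + 8^2 = €7.
Since P = €4 < min AVC = €7, price fails to cover variable cost at any output.
Shutting down limits the loss to fixed cost, €522.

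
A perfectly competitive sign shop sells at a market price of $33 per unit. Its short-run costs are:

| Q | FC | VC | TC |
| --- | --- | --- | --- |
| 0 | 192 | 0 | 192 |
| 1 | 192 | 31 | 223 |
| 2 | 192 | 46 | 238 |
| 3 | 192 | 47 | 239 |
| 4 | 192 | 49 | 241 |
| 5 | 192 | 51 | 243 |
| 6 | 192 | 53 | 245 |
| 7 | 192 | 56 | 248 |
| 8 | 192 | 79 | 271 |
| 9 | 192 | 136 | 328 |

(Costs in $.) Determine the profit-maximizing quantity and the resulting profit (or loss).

Q = 8; profit = -$7

Compute π = P·Q − TC at each output: Q=0: -192; Q=1: -190; Q=2: -172; Q=3: -140; Q=4: -109; Q=5: -78; Q=6: -47; Q=7: -17; Q=8: -7; Q=9: -31.
Profit is maximized at Q = 8. AVC there is 79/8 = $9.88 ≤ P, so producing beats shutting down (which would give -$192).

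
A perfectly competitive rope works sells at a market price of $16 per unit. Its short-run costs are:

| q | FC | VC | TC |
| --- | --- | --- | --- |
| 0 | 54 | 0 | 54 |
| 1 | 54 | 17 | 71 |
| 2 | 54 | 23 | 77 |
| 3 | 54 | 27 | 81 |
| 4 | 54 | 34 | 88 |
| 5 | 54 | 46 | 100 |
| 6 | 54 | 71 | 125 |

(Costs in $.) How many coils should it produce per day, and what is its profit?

Profit at each row (π = 16q − TC): q=0: -54; q=1: -55; q=2: -45; q=3: -33; q=4: -24; q=5: -20; q=6: -29.
Profit is maximized at q = 5. AVC there is 46/5 = $9.20 ≤ P, so producing beats shutting down (which would give -$54).

q = 5; profit = -$20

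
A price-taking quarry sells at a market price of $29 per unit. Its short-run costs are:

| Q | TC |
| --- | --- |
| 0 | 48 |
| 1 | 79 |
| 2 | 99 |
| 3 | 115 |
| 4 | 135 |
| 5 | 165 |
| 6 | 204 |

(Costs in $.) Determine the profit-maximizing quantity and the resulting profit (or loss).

Q = 4; profit = -$19

Profit at each row (π = 29Q − TC): Q=0: -48; Q=1: -50; Q=2: -41; Q=3: -28; Q=4: -19; Q=5: -20; Q=6: -30.
Profit is maximized at Q = 4. AVC there is 87/4 = $21.75 ≤ P, so producing beats shutting down (which would give -$48).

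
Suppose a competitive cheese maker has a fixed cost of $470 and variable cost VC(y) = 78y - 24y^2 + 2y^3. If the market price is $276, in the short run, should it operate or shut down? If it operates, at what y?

From TC, MC = TC'(y) = 78 - 48y + 6y^2 and AVC = VC/y = 78 - 24y + 2y^2.
AVC hits its minimum where MC = AVC, at y = 6, giving min AVC = 78 - 24·6 + 2·6^2 = $6.
Since P = $276 ≥ min AVC = $6, price covers variable cost and the firm should produce.
Set P = MC: 276 = 78 - 48y + 6y^2 → -198 - 48y + 6y^2 = 0. The roots are y = -3 and y = 11; the profit-maximizing output is on the rising part of MC, so y* = 11.
Check: AVC at y = 11 is $56 ≤ P, so revenue covers variable cost.
Profit = P·y − TC = 276·11 − 1086 = $1950.

Produce at y = 11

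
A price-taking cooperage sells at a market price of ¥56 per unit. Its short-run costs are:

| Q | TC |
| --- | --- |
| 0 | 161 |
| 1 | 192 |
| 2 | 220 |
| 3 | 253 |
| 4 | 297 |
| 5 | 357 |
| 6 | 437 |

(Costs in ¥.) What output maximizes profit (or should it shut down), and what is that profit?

Tabulate TR − TC: Q=0: -161; Q=1: -136; Q=2: -108; Q=3: -85; Q=4: -73; Q=5: -77; Q=6: -101.
Profit is maximized at Q = 4. AVC there is 136/4 = ¥34 ≤ P, so producing beats shutting down (which would give -¥161).

Q = 4; profit = -¥73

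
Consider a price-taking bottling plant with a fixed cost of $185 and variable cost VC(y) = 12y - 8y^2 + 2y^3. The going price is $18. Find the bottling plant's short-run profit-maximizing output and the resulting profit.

AVC = 12 - 8y + 2y^2 has its minimum $4 at y = 2; price $18 clears that bar, so the firm operates.
MC = 12 - 16y + 6y^2. Setting P = MC and taking the root on the rising branch gives y* = 3.
TR = 18·3 = 54. TC = 185 + 18 = 203. Profit = 54 − 203 = -$149.
Shutting down would mean losing the fixed cost of $185, so operating at a loss of $149 is better by $36.

Profit = -$149 at y = 3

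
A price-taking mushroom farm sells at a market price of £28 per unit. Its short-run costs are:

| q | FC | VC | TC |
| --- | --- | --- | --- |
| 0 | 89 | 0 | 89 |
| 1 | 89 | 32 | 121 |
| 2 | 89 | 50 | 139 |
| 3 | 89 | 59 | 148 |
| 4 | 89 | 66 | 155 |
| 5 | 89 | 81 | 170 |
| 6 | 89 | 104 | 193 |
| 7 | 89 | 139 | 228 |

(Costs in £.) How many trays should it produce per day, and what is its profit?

q = 6; profit = -£25

Compute π = P·q − TC at each output: q=0: -89; q=1: -93; q=2: -83; q=3: -64; q=4: -43; q=5: -30; q=6: -25; q=7: -32.
Profit is maximized at q = 6. AVC there is 104/6 = £17.33 ≤ P, so producing beats shutting down (which would give -£89).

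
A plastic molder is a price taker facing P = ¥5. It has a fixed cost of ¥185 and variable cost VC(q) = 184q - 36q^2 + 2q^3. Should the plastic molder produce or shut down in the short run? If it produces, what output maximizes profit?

Shut down

From TC, MC = TC'(q) = 184 - 72q + 6q^2 and AVC = VC/q = 184 - 36q + 2q^2.
AVC is minimized where dAVC/dq = -36 + 4q = 0, at q = 9; min AVC = 184 - 36·9 + 2·9^2 = ¥22.
Since P = ¥5 < min AVC = ¥22, price fails to cover variable cost at any output.
Best response: produce nothing and absorb the ¥185 fixed cost.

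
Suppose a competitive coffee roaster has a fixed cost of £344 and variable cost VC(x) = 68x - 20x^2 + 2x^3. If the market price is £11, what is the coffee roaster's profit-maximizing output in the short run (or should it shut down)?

Strip out fixed cost: VC = 68x - 20x^2 + 2x^3. Then AVC = 68 - 20x + 2x^2 and MC = 68 - 40x + 6x^2.
AVC hits its minimum where MC = AVC, at x = 5, giving min AVC = 68 - 20·5 + 2·5^2 = £18.
P = £11 lies below min AVC = £18; no output level covers variable cost.
Shutting down limits the loss to fixed cost, £344.

Shut down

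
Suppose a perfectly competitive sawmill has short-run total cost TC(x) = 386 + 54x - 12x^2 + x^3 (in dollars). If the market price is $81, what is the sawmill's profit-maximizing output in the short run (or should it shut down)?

Variable cost is VC = 54x - 12x^2 + x^3, so AVC = VC/x = 54 - 12x + x^2 and MC = dTC/dx = 54 - 24x + 3x^2.
AVC is minimized where dAVC/dx = -12 + 2x = 0, at x = 6; min AVC = 54 - 12·6 + 6^2 = $18.
Because $81 ≥ $18, revenue can cover variable cost; the firm operates.
Solving P = MC: -27 - 24x + 3x^2 = 0 ⇒ x = -1 or 9. On the upward-sloping branch, x* = 9.
Check: AVC at x = 9 is $27 ≤ P, so revenue covers variable cost.
Profit = P·x − TC = 81·9 − 629 = $100.

Produce at x = 9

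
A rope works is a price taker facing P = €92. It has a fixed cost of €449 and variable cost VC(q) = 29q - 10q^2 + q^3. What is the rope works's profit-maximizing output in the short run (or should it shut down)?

Strip out fixed cost: VC = 29q - 10q^2 + q^3. Then AVC = 29 - 10q + q^2 and MC = 29 - 20q + 3q^2.
The AVC parabola has its vertex at q = 10/2 = 5, where AVC = 29 - 10·5 + 5^2 = €4.
Since P = €92 ≥ min AVC = €4, price covers variable cost and the firm should produce.
Set P = MC: 92 = 29 - 20q + 3q^2 → -63 - 20q + 3q^2 = 0. The roots are q = -7/3 and q = 9; the profit-maximizing output is on the rising part of MC, so q* = 9.
Check: AVC at q = 9 is €20 ≤ P, so revenue covers variable cost.
Profit = P·q − TC = 92·9 − 629 = €199.

Produce at q = 9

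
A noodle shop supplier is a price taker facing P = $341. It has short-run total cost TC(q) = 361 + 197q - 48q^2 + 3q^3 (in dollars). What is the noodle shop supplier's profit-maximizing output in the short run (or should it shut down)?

Variable cost is VC = 197q - 48q^2 + 3q^3, so AVC = VC/q = 197 - 48q + 3q^2 and MC = dTC/dq = 197 - 96q + 9q^2.
AVC is minimized where dAVC/dq = -48 + 6q = 0, at q = 8; min AVC = 197 - 48·8 + 3·8^2 = $5.
P = $341 exceeds min AVC = $5, so the firm stays open.
Solving P = MC: -144 - 96q + 9q^2 = 0 ⇒ q = -4/3 or 12. On the upward-sloping branch, q* = 12.
Check: AVC at q = 12 is $53 ≤ P, so revenue covers variable cost.
Profit = P·q − TC = 341·12 − 997 = $3095.

Produce at q = 12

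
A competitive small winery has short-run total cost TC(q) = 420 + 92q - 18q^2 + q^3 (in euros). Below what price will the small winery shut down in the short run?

Short-run supply begins at min AVC. From VC = 92q - 18q^2 + q^3, AVC = 92 - 18q + q^2.
dAVC/dq = -18 + 2q = 0 gives q = 9. min AVC = 92 - 18·9 + 9^2 = 11.
For P < €11 the firm produces nothing.

€11 per unit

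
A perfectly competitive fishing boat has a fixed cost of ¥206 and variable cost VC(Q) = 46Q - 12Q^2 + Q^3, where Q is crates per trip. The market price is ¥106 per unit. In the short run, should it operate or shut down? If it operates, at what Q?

From TC, MC = TC'(Q) = 46 - 24Q + 3Q^2 and AVC = VC/Q = 46 - 12Q + Q^2.
The AVC parabola has its vertex at Q = 12/2 = 6, where AVC = 46 - 12·6 + 6^2 = ¥10.
P = ¥106 exceeds min AVC = ¥10, so the firm stays open.
Solving P = MC: -60 - 24Q + 3Q^2 = 0 ⇒ Q = -2 or 10. On the upward-sloping branch, Q* = 10.
Check: AVC at Q = 10 is ¥26 ≤ P, so revenue covers variable cost.
Profit = P·Q − TC = 106·10 − 466 = ¥594.

Produce at Q = 10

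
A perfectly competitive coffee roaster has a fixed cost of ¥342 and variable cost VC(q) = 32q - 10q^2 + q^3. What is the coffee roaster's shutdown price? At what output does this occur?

¥7 per unit, at q = 5

The firm shuts down when price falls below the minimum of average variable cost. AVC = VC/q = 32 - 10q + q^2.
dAVC/dq = -10 + 2q = 0 gives q = 5. min AVC = 32 - 10·5 + 5^2 = 7.
For P < ¥7 the firm produces nothing.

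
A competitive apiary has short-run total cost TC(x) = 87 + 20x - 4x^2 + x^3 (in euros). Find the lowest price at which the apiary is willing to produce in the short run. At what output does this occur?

€16 per unit, at x = 2

The firm shuts down when price falls below the minimum of average variable cost. AVC = VC/x = 20 - 4x + x^2.
At the minimum of AVC, MC = AVC. MC = 20 - 8x + 3x^2; setting MC = AVC gives 2x^2 - 4x = 0, so x = 2. min AVC = 16.
So the shutdown price is €16.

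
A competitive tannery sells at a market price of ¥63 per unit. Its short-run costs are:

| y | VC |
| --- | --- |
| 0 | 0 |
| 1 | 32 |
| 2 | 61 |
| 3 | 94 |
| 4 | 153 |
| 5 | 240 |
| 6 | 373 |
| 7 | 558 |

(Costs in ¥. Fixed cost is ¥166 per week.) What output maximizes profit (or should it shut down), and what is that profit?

Compute π = P·y − TC at each output: y=0: -166; y=1: -135; y=2: -101; y=3: -71; y=4: -67; y=5: -91; y=6: -161; y=7: -283.
Profit is maximized at y = 4. AVC there is 153/4 = ¥38.25 ≤ P, so producing beats shutting down (which would give -¥166).

y = 4; profit = -¥67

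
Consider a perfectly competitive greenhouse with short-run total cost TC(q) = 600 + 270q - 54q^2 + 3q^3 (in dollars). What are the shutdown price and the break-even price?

Shutdown price = $27; break-even price = $90

Shutdown price = min AVC. AVC = 270 - 54q + 3q^2, with vertex at q = 9 and minimum $27.
ATC = 600/q + 270 - 54q + 3q^2. Setting dATC/dq = −600/q^2 − 54 + 6q = 0 gives q = 10 (since 6·10^3 − 54·10^2 = 600).
min ATC = 600/10 + 270 − 54·10 + 3·10^2 = $90. That is the break-even price.
For $27 ≤ P < $90 the firm produces at a loss; below $27 it shuts down.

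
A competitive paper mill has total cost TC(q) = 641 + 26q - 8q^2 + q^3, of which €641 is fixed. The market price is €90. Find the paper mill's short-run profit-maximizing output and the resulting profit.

Profit = -€129 at q = 8

AVC = 26 - 8q + q^2; min AVC = €10 at q = 4. Since P = €90 ≥ min AVC, the firm produces.
With MC = 26 - 16q + 3q^2, P = MC on the upward-sloping part at q* = 8.
TR = 90·8 = 720. TC = 641 + 208 = 849. Profit = 720 − 849 = -€129.
That loss of €129 beats the €641 the firm would lose by shutting down; producing recovers €512 of fixed cost.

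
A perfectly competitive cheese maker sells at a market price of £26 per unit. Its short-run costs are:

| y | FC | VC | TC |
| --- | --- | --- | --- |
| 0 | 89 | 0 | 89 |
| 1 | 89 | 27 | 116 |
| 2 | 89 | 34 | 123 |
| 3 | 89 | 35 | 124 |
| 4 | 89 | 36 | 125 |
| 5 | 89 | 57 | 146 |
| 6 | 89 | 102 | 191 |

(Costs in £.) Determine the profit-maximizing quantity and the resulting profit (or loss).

Profit at each row (π = 26y − TC): y=0: -89; y=1: -90; y=2: -71; y=3: -46; y=4: -21; y=5: -16; y=6: -35.
Profit is maximized at y = 5. AVC there is 57/5 = £11.40 ≤ P, so producing beats shutting down (which would give -£89).

y = 5; profit = -£16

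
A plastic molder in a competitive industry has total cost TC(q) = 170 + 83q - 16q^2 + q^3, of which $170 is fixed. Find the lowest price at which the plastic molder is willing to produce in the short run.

The shutdown price is the minimum of AVC. VC = 83q - 16q^2 + q^3, so AVC = 83 - 16q + q^2.
At the minimum of AVC, MC = AVC. MC = 83 - 32q + 3q^2; setting MC = AVC gives 2q^2 - 16q = 0, so q = 8. min AVC = 19.
For P < $19 the firm produces nothing.

$19 per unit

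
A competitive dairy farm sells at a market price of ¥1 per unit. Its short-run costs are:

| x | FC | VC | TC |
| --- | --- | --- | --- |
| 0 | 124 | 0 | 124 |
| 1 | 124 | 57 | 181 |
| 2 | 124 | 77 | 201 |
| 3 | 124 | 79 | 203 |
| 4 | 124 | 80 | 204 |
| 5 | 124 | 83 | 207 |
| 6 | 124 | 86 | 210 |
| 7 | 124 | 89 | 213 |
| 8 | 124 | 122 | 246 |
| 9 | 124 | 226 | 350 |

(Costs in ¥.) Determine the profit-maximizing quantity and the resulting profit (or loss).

x = 0 (shut down); profit = -¥124

Compute π = P·x − TC at each output: x=0: -124; x=1: -180; x=2: -199; x=3: -200; x=4: -200; x=5: -202; x=6: -204; x=7: -206; x=8: -238; x=9: -341.
Profit is highest at x = 0. Equivalently, the lowest AVC in the table is 89/7 ≈ ¥12.71 at x = 7, and P = ¥1 falls below it — price never covers variable cost, so the firm shuts down and loses only its fixed cost.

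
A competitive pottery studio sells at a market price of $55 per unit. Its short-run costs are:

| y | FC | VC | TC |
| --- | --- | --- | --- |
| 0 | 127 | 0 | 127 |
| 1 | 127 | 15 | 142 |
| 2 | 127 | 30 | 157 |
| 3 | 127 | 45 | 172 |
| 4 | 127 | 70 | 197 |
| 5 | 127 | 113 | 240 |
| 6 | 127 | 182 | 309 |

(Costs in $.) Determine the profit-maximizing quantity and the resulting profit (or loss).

Profit at each row (π = 55y − TC): y=0: -127; y=1: -87; y=2: -47; y=3: -7; y=4: 23; y=5: 35; y=6: 21.
Profit is maximized at y = 5. AVC there is 113/5 = $22.60 ≤ P, so producing beats shutting down (which would give -$127).

y = 5; profit = $35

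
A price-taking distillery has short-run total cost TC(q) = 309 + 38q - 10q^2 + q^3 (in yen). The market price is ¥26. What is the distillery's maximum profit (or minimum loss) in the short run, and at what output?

AVC = 38 - 10q + q^2 has its minimum ¥13 at q = 5; price ¥26 clears that bar, so the firm operates.
With MC = 38 - 20q + 3q^2, P = MC on the upward-sloping part at q* = 6.
TR = 26·6 = 156. TC = 309 + 84 = 393. Profit = 156 − 393 = -¥237.
That loss of ¥237 beats the ¥309 the firm would lose by shutting down; producing recovers ¥72 of fixed cost.

Profit = -¥237 at q = 6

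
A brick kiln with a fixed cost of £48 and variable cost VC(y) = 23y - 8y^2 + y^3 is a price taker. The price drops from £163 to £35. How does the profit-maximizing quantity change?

MC = 23 - 16y + 3y^2; the shutdown threshold is min AVC = £7 (at y = 4).
With P = £163 above the shutdown price, P = MC gives y = 10.
At P = £35 ≥ min AVC, set P = MC: y = 6. The firm stays open but cuts output.

Output falls from 10 to 6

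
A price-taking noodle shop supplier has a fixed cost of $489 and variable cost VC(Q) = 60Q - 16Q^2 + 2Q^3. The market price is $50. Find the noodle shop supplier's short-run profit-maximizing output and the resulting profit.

Profit = -$389 at Q = 5

AVC = 60 - 16Q + 2Q^2; min AVC = $28 at Q = 4. Since P = $50 ≥ min AVC, the firm produces.
MC = 60 - 32Q + 6Q^2. Setting P = MC and taking the root on the rising branch gives Q* = 5.
TR = 50·5 = 250. TC = 489 + 150 = 639. Profit = 250 − 639 = -$389.
That loss of $389 beats the $489 the firm would lose by shutting down; producing recovers $100 of fixed cost.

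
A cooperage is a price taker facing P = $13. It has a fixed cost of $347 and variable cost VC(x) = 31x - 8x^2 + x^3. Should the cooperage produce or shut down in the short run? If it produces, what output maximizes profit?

Shut down

Strip out fixed cost: VC = 31x - 8x^2 + x^3. Then AVC = 31 - 8x + x^2 and MC = 31 - 16x + 3x^2.
The AVC parabola has its vertex at x = 8/2 = 4, where AVC = 31 - 8·4 + 4^2 = $15.
Since P = $13 < min AVC = $15, price fails to cover variable cost at any output.
Shutting down limits the loss to fixed cost, $347.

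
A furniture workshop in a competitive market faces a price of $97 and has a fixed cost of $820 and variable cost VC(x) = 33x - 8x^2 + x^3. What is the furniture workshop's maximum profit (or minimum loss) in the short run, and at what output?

AVC = 33 - 8x + x^2 has its minimum $17 at x = 4; price $97 clears that bar, so the firm operates.
With MC = 33 - 16x + 3x^2, P = MC on the upward-sloping part at x* = 8.
TR = 97·8 = 776. TC = 820 + 264 = 1084. Profit = 776 − 1084 = -$308.
Shutting down would mean losing the fixed cost of $820, so operating at a loss of $308 is better by $512.

Profit = -$308 at x = 8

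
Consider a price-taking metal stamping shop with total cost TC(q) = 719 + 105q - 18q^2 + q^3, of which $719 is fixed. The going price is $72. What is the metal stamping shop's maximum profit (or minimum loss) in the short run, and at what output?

Profit = -$235 at q = 11

AVC = 105 - 18q + q^2; min AVC = $24 at q = 9. Since P = $72 ≥ min AVC, the firm produces.
With MC = 105 - 36q + 3q^2, P = MC on the upward-sloping part at q* = 11.
TR = 72·11 = 792. TC = 719 + 308 = 1027. Profit = 792 − 1027 = -$235.
That loss of $235 beats the $719 the firm would lose by shutting down; producing recovers $484 of fixed cost.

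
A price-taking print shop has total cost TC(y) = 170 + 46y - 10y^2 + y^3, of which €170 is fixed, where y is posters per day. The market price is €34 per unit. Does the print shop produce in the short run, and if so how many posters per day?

Variable cost is VC = 46y - 10y^2 + y^3, so AVC = VC/y = 46 - 10y + y^2 and MC = dTC/dy = 46 - 20y + 3y^2.
AVC hits its minimum where MC = AVC, at y = 5, giving min AVC = 46 - 10·5 + 5^2 = €21.
Because €34 ≥ €21, revenue can cover variable cost; the firm operates.
Solving P = MC: 12 - 20y + 3y^2 = 0 ⇒ y = 2/3 or 6. On the upward-sloping branch, y* = 6.
Check: AVC at y = 6 is €22 ≤ P, so revenue covers variable cost.
Profit = P·y − TC = 34·6 − 302 = -€98, a loss, but smaller than the €170 fixed cost the firm would lose by shutting down.

Produce at y = 6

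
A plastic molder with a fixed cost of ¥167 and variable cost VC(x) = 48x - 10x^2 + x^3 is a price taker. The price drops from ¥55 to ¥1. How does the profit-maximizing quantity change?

Output falls from 7 to 0 (the firm shuts down)

AVC = 48 - 10x + x^2, minimized at x = 5 where min AVC = ¥23. MC = 48 - 20x + 3x^2.
With P = ¥55 above the shutdown price, P = MC gives x = 7.
At P = ¥1 < min AVC = ¥23, price no longer covers variable cost at any output, so the firm shuts down: x = 0.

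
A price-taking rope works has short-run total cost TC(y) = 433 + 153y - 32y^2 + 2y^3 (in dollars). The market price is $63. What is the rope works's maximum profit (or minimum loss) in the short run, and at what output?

AVC = 153 - 32y + 2y^2 has its minimum $25 at y = 8; price $63 clears that bar, so the firm operates.
MC = 153 - 64y + 6y^2. Setting P = MC and taking the root on the rising branch gives y* = 9.
TR = 63·9 = 567. TC = 433 + 243 = 676. Profit = 567 − 676 = -$109.
Shutting down would mean losing the fixed cost of $433, so operating at a loss of $109 is better by $324.

Profit = -$109 at y = 9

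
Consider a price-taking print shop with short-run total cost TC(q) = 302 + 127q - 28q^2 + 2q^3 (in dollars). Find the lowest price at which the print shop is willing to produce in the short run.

$29 per unit

The firm shuts down when price falls below the minimum of average variable cost. AVC = VC/q = 127 - 28q + 2q^2.
At the minimum of AVC, MC = AVC. MC = 127 - 56q + 6q^2; setting MC = AVC gives 4q^2 - 28q = 0, so q = 7. min AVC = 29.
The firm shuts down for any P below $29.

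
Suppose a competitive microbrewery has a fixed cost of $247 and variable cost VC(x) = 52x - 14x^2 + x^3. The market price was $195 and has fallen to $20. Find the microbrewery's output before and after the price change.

Output falls from 13 to 8

AVC = 52 - 14x + x^2, minimized at x = 7 where min AVC = $3. MC = 52 - 28x + 3x^2.
With P = $195 above the shutdown price, P = MC gives x = 13.
At P = $20 ≥ min AVC, set P = MC: x = 8. The firm stays open but cuts output.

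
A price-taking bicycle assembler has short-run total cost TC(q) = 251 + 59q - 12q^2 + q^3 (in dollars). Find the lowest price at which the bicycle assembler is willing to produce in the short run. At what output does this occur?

Short-run supply begins at min AVC. From VC = 59q - 12q^2 + q^3, AVC = 59 - 12q + q^2.
dAVC/dq = -12 + 2q = 0 gives q = 6. min AVC = 59 - 12·6 + 6^2 = 23.
So the shutdown price is $23.

$23 per unit, at q = 6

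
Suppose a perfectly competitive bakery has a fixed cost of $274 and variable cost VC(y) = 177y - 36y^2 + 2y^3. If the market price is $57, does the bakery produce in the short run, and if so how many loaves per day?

Variable cost is VC = 177y - 36y^2 + 2y^3, so AVC = VC/y = 177 - 36y + 2y^2 and MC = dTC/dy = 177 - 72y + 6y^2.
AVC is minimized where dAVC/dy = -36 + 4y = 0, at y = 9; min AVC = 177 - 36·9 + 2·9^2 = $15.
P = $57 exceeds min AVC = $15, so the firm stays open.
Set P = MC: 57 = 177 - 72y + 6y^2 → 120 - 72y + 6y^2 = 0. The roots are y = 2 and y = 10; the profit-maximizing output is on the rising part of MC, so y* = 10.
Check: AVC at y = 10 is $17 ≤ P, so revenue covers variable cost.
Profit = P·y − TC = 57·10 − 444 = $126.

Produce at y = 10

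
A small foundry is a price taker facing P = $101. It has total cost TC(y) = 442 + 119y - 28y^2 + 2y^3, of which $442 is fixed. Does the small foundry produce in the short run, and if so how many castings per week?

Variable cost is VC = 119y - 28y^2 + 2y^3, so AVC = VC/y = 119 - 28y + 2y^2 and MC = dTC/dy = 119 - 56y + 6y^2.
AVC is minimized where dAVC/dy = -28 + 4y = 0, at y = 7; min AVC = 119 - 28·7 + 2·7^2 = $21.
P = $101 exceeds min AVC = $21, so the firm stays open.
P = MC gives 18 - 56y + 6y^2 = 0, with roots 1/3 and 9. Take the larger (rising MC): y* = 9.
Check: AVC at y = 9 is $29 ≤ P, so revenue covers variable cost.
Profit = P·y − TC = 101·9 − 703 = $206.

Produce at y = 9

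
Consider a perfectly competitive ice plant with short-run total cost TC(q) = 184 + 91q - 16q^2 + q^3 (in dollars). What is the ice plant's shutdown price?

The shutdown price is the minimum of AVC. VC = 91q - 16q^2 + q^3, so AVC = 91 - 16q + q^2.
dAVC/dq = -16 + 2q = 0 gives q = 8. min AVC = 91 - 16·8 + 8^2 = 27.
For P < $27 the firm produces nothing.

$27 per unit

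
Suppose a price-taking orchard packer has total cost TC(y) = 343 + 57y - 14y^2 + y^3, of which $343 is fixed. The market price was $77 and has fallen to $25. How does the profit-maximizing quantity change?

AVC = 57 - 14y + y^2, minimized at y = 7 where min AVC = $8. MC = 57 - 28y + 3y^2.
With P = $77 above the shutdown price, P = MC gives y = 10.
At P = $25 ≥ min AVC, set P = MC: y = 8. The firm stays open but cuts output.

Output falls from 10 to 8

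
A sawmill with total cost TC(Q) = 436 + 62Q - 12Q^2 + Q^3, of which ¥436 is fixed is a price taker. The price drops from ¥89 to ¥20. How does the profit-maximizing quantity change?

MC = 62 - 24Q + 3Q^2; the shutdown threshold is min AVC = ¥26 (at Q = 6).
With P = ¥89 above the shutdown price, P = MC gives Q = 9.
At P = ¥20 < min AVC = ¥26, price no longer covers variable cost at any output, so the firm shuts down: Q = 0.

Output falls from 9 to 0 (the firm shuts down)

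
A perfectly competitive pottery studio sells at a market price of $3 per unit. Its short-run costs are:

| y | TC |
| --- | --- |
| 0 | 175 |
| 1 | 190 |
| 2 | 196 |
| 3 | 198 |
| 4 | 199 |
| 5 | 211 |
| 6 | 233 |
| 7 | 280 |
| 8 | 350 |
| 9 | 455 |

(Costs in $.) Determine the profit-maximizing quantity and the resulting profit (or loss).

y = 0 (shut down); profit = -$175

Tabulate TR − TC: y=0: -175; y=1: -187; y=2: -190; y=3: -189; y=4: -187; y=5: -196; y=6: -215; y=7: -259; y=8: -326; y=9: -428.
Profit is highest at y = 0. Equivalently, the lowest AVC in the table is 24/4 ≈ $6 at y = 4, and P = $3 falls below it — price never covers variable cost, so the firm shuts down and loses only its fixed cost.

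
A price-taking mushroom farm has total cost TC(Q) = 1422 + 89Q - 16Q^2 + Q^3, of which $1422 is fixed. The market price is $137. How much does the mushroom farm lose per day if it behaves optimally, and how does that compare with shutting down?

AVC = 89 - 16Q + Q^2; min AVC = $25 at Q = 8. Since P = $137 ≥ min AVC, the firm produces.
With MC = 89 - 32Q + 3Q^2, P = MC on the upward-sloping part at Q* = 12.
TR = 137·12 = 1644. TC = 1422 + 492 = 1914. Profit = 1644 − 1914 = -$270.
Shutting down would mean losing the fixed cost of $1422, so operating at a loss of $270 is better by $1152.

Profit = -$270 at Q = 12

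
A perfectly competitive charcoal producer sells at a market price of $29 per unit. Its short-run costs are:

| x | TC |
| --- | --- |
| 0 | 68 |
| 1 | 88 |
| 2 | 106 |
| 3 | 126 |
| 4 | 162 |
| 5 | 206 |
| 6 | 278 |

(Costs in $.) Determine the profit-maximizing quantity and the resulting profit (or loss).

x = 3; profit = -$39

Compute π = P·x − TC at each output: x=0: -68; x=1: -59; x=2: -48; x=3: -39; x=4: -46; x=5: -61; x=6: -104.
Profit is maximized at x = 3. AVC there is 58/3 = $19.33 ≤ P, so producing beats shutting down (which would give -$68).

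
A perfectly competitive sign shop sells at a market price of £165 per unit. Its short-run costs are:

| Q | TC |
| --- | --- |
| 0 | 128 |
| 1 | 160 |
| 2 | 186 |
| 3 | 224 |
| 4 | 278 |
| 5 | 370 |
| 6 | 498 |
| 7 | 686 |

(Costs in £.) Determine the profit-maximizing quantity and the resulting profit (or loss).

Profit at each row (π = 165Q − TC): Q=0: -128; Q=1: 5; Q=2: 144; Q=3: 271; Q=4: 382; Q=5: 455; Q=6: 492; Q=7: 469.
Profit is maximized at Q = 6. AVC there is 370/6 = £61.67 ≤ P, so producing beats shutting down (which would give -£128).

Q = 6; profit = £492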